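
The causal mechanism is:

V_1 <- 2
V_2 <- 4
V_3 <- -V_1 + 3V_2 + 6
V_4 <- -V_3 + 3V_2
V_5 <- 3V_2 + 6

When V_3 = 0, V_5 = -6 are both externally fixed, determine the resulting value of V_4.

The joint intervention fixes V_3 = 0, V_5 = -6, removing each variable's own equation.
V_4 = -V_3 + 3V_2  [with V_3=0, V_2=4]  = 12

12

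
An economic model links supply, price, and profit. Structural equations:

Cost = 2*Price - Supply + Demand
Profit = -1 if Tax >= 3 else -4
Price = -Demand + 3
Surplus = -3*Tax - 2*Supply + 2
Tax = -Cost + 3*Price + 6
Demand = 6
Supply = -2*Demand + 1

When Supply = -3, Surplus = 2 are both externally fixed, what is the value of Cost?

The joint intervention fixes Supply = -3, Surplus = 2, removing each variable's own equation.
Price = -Demand + 3  [with Demand=6]  = -3
Cost = 2*Price - Supply + Demand  [with Price=-3, Supply=-3, Demand=6]  = 3

3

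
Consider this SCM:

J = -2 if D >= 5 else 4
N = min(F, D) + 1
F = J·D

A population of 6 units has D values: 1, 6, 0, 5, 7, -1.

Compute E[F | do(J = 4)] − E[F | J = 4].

12

The intervention sets J=4 in all 6 units regardless of D. Recomputing F per unit gives 4, 24, 0, 20, 28, -4; average 12.
Conditioning on J=4 selects the 3 unit(s) with D ∈ {1, 0, -1}. Their F values: 4, 0, -4. Mean = 0.
Difference = 12 − 0 = 12.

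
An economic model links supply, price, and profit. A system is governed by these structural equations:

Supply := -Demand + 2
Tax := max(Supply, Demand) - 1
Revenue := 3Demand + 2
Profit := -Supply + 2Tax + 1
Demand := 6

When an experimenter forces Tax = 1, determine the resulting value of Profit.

Intervening sets Tax = 1 and removes its equation (Tax := max(Supply, Demand) - 1).
Supply = -Demand + 2  [with Demand=6]  = -4
Profit = -Supply + 2Tax + 1  [with Supply=-4, Tax=1]  = 7

7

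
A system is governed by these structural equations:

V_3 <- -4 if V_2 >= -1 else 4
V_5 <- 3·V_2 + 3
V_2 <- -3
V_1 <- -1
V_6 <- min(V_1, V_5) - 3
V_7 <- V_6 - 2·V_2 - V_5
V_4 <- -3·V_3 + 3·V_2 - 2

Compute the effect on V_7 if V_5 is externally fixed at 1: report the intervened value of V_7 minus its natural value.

-2

Under do(V_5=1), the mechanism V_5 <- 3·V_2 + 3 is discarded; V_5 is fixed at 1.
V_6 = min(V_1, V_5) - 3  [with V_1=-1, V_5=1]  = -4
V_7 = V_6 - 2·V_2 - V_5  [with V_6=-4, V_2=-3, V_5=1]  = 1
Without intervention: V_5 = 3·V_2 + 3  [with V_2=-3]  = -6; V_6 = min(V_1, V_5) - 3  [with V_1=-1, V_5=-6]  = -9; V_7 = V_6 - 2·V_2 - V_5  [with V_6=-9, V_2=-3, V_5=-6]  = 3.
Change = 1 − 3 = -2.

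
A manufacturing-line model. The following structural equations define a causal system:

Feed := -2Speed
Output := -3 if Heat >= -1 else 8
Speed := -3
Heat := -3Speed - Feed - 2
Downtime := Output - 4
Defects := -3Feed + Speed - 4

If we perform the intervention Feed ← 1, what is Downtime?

Under do(Feed=1), the mechanism Feed := -2Speed is discarded; Feed is fixed at 1.
Heat = -3Speed - Feed - 2  [with Speed=-3, Feed=1]  = 6
Output = -3 if Heat >= -1 else 8  [with Heat=6]  = -3
Downtime = Output - 4  [with Output=-3]  = -7

-7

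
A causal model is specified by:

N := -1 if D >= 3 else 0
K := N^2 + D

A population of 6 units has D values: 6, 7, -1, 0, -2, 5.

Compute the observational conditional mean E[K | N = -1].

7

Conditioning on N=-1 selects the 3 unit(s) with D ∈ {6, 7, 5}. Their K values: 7, 8, 6. Mean = 7.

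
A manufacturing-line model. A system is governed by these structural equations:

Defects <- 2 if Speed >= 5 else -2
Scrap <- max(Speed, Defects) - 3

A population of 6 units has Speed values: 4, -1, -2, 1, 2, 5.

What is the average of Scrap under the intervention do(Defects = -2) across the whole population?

do(Defects=-2) breaks Defects's dependence on Speed. With Defects=-2 fixed, Scrap across the units is 1, -4, -5, -2, -1, 2, mean -1.5.

-1.5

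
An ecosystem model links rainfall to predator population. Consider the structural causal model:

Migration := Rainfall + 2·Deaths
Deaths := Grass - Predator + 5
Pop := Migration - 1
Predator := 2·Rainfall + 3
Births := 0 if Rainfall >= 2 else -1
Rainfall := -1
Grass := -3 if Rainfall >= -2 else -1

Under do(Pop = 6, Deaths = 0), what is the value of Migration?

Setting Pop = 6, Deaths = 0 by intervention discards those variables' equations.
Migration = Rainfall + 2·Deaths  [with Rainfall=-1, Deaths=0]  = -1

-1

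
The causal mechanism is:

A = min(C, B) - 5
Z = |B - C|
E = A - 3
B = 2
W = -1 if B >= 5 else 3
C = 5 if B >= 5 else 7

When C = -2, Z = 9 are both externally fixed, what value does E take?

-10

Setting C = -2, Z = 9 by intervention discards those variables' equations.
A = min(C, B) - 5  [with C=-2, B=2]  = -7
E = A - 3  [with A=-7]  = -10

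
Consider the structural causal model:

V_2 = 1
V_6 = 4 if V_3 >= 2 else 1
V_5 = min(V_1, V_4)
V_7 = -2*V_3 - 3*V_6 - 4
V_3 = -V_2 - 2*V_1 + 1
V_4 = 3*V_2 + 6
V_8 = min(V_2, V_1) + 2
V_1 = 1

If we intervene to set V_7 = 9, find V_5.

The intervention breaks the incoming arrows to V_7: V_7 = -2*V_3 - 3*V_6 - 4 no longer applies, and V_7 = 9.
V_5 is not downstream of the intervention, so its value is determined by the original equations.
V_4 = 3*V_2 + 6  [with V_2=1]  = 9
V_5 = min(V_1, V_4)  [with V_1=1, V_4=9]  = 1

1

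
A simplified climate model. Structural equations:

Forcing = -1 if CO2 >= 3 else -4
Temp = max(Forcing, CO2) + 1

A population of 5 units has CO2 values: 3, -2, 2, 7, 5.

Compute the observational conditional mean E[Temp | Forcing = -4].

Observing Forcing=-4 restricts to units where Forcing's equation naturally yields -4: CO2 ∈ {-2, 2}. In that subpopulation Temp = -1, 3, mean 1.

1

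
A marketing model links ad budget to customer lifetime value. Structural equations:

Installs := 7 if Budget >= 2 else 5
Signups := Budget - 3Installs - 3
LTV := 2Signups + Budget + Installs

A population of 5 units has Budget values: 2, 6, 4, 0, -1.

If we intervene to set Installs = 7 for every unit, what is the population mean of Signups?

Every unit gets Installs=7 under the intervention. Signups values become -22, -18, -20, -24, -25; E[Signups|do(Installs=7)] = -21.8.

-21.8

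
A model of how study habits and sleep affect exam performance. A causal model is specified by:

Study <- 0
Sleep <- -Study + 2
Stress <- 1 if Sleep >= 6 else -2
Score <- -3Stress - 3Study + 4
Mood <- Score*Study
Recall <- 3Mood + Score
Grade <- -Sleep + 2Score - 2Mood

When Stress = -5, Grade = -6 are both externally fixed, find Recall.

19

Under do(Stress = -5, Grade = -6), each intervened variable's structural equation is replaced by its fixed value.
Score = -3Stress - 3Study + 4  [with Stress=-5, Study=0]  = 19
Mood = Score*Study  [with Score=19, Study=0]  = 0
Recall = 3Mood + Score  [with Mood=0, Score=19]  = 19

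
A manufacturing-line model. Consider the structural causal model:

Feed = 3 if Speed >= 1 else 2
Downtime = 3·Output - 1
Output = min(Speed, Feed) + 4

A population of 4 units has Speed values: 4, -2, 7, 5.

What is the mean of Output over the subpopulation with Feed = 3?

7

Observing Feed=3 restricts to units where Feed's equation naturally yields 3: Speed ∈ {4, 7, 5}. In that subpopulation Output = 7, 7, 7, mean 7.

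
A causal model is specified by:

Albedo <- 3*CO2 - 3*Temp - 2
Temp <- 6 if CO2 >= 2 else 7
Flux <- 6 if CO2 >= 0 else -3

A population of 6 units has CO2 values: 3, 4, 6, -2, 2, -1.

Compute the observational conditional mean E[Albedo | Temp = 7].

Conditioning on Temp=7 selects the 2 unit(s) with CO2 ∈ {-2, -1}. Their Albedo values: -29, -26. Mean = -27.5.

-27.5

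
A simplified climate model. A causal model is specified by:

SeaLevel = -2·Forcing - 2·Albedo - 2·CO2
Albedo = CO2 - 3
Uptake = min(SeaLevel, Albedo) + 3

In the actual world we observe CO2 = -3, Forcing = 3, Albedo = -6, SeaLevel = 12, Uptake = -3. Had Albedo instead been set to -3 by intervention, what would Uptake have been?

0

do(Albedo=-3) replaces the equation Albedo = CO2 - 3 with the constant Albedo = -3.
SeaLevel = -2·Forcing - 2·Albedo - 2·CO2  [with Forcing=3, Albedo=-3, CO2=-3]  = 6
Uptake = min(SeaLevel, Albedo) + 3  [with SeaLevel=6, Albedo=-3]  = 0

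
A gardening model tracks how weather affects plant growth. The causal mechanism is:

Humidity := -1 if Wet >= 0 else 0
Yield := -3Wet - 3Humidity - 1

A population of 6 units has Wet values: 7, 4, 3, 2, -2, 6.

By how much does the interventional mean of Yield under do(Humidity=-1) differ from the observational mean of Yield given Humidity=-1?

3.2

do(Humidity=-1) breaks Humidity's dependence on Wet. With Humidity=-1 fixed, Yield across the units is -19, -10, -7, -4, 8, -16, mean -8.
Conditioning on Humidity=-1 selects the 5 unit(s) with Wet ∈ {7, 4, 3, 2, 6}. Their Yield values: -19, -10, -7, -4, -16. Mean = -11.2.
Difference = -8 − (-11.2) = 3.2.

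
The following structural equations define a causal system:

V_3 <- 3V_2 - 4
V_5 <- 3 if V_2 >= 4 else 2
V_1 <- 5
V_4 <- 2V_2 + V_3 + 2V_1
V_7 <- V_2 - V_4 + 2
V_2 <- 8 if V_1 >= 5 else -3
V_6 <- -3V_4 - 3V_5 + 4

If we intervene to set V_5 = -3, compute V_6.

The intervention breaks the incoming arrows to V_5: V_5 <- 3 if V_2 >= 4 else 2 no longer applies, and V_5 = -3.
V_2 = 8 if V_1 >= 5 else -3  [with V_1=5]  = 8
V_3 = 3V_2 - 4  [with V_2=8]  = 20
V_4 = 2V_2 + V_3 + 2V_1  [with V_2=8, V_3=20, V_1=5]  = 46
V_6 = -3V_4 - 3V_5 + 4  [with V_4=46, V_5=-3]  = -125

-125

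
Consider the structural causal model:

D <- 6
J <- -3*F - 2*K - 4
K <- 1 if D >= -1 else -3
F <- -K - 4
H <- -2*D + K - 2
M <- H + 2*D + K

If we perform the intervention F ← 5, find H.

do(F=5) replaces the equation F <- -K - 4 with the constant F = 5.
H is not downstream of the intervention, so its value is determined by the original equations.
K = 1 if D >= -1 else -3  [with D=6]  = 1
H = -2*D + K - 2  [with D=6, K=1]  = -13

-13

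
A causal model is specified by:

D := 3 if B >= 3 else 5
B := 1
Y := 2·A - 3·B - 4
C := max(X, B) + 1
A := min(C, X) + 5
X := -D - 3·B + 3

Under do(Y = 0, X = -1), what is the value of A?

Under do(Y = 0, X = -1), each intervened variable's structural equation is replaced by its fixed value.
C = max(X, B) + 1  [with X=-1, B=1]  = 2
A = min(C, X) + 5  [with C=2, X=-1]  = 4

4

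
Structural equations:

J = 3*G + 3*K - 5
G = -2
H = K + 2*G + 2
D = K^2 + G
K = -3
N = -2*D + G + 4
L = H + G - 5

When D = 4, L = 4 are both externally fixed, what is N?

Under do(D = 4, L = 4), each intervened variable's structural equation is replaced by its fixed value.
N = -2*D + G + 4  [with D=4, G=-2]  = -6

-6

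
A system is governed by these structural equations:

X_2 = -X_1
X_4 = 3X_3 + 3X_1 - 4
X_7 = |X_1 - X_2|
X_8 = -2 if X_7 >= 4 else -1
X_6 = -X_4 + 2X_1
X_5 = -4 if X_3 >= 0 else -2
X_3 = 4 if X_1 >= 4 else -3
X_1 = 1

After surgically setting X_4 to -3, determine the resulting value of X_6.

Under do(X_4=-3), the mechanism X_4 = 3X_3 + 3X_1 - 4 is discarded; X_4 is fixed at -3.
X_6 = -X_4 + 2X_1  [with X_4=-3, X_1=1]  = 5

5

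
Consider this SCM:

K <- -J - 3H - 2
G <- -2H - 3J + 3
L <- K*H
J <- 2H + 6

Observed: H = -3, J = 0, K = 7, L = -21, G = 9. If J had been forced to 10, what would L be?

9

Under do(J=10), the mechanism J <- 2H + 6 is discarded; J is fixed at 10.
K = -J - 3H - 2  [with J=10, H=-3]  = -3
L = K*H  [with K=-3, H=-3]  = 9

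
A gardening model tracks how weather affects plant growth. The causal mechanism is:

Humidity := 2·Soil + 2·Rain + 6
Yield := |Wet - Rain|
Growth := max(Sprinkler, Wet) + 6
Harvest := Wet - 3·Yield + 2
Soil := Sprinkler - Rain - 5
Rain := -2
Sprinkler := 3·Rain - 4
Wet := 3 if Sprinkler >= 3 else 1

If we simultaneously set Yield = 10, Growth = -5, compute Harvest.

-27

Under do(Yield = 10, Growth = -5), each intervened variable's structural equation is replaced by its fixed value.
Sprinkler = 3·Rain - 4  [with Rain=-2]  = -10
Wet = 3 if Sprinkler >= 3 else 1  [with Sprinkler=-10]  = 1
Harvest = Wet - 3·Yield + 2  [with Wet=1, Yield=10]  = -27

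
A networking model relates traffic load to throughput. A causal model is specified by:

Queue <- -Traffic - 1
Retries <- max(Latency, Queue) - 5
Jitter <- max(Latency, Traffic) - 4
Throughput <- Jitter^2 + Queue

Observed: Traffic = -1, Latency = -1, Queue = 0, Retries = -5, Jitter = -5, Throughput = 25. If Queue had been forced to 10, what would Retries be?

The intervention breaks the incoming arrows to Queue: Queue <- -Traffic - 1 no longer applies, and Queue = 10.
Retries = max(Latency, Queue) - 5  [with Latency=-1, Queue=10]  = 5

5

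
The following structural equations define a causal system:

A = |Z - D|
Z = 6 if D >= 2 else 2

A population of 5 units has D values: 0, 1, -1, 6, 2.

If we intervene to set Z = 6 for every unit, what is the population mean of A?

do(Z=6) breaks Z's dependence on D. With Z=6 fixed, A across the units is 6, 5, 7, 0, 4, mean 4.4.

4.4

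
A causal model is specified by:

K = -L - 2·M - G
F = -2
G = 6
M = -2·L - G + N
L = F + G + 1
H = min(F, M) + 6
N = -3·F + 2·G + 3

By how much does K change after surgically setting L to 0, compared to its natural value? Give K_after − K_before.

Under do(L=0), the mechanism L = F + G + 1 is discarded; L is fixed at 0.
N = -3·F + 2·G + 3  [with F=-2, G=6]  = 21
M = -2·L - G + N  [with L=0, G=6, N=21]  = 15
K = -L - 2·M - G  [with L=0, M=15, G=6]  = -36
Without intervention: N = -3·F + 2·G + 3  [with F=-2, G=6]  = 21; L = F + G + 1  [with F=-2, G=6]  = 5; M = -2·L - G + N  [with L=5, G=6, N=21]  = 5; K = -L - 2·M - G  [with L=5, M=5, G=6]  = -21.
Change = -36 − (-21) = -15.

-15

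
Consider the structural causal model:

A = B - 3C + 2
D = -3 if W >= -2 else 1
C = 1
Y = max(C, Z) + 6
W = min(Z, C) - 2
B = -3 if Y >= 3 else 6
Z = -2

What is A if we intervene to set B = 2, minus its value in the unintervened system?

Intervening sets B = 2 and removes its equation (B = -3 if Y >= 3 else 6).
A = B - 3C + 2  [with B=2, C=1]  = 1
Without intervention: Y = max(C, Z) + 6  [with C=1, Z=-2]  = 7; B = -3 if Y >= 3 else 6  [with Y=7]  = -3; A = B - 3C + 2  [with B=-3, C=1]  = -4.
Change = 1 − (-4) = 5.

5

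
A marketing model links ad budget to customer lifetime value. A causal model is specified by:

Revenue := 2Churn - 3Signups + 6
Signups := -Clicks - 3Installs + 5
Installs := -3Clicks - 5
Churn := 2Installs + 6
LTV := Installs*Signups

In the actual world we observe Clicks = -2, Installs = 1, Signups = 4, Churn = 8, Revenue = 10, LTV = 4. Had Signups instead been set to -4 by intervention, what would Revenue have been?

do(Signups=-4) replaces the equation Signups := -Clicks - 3Installs + 5 with the constant Signups = -4.
Installs = -3Clicks - 5  [with Clicks=-2]  = 1
Churn = 2Installs + 6  [with Installs=1]  = 8
Revenue = 2Churn - 3Signups + 6  [with Churn=8, Signups=-4]  = 34

34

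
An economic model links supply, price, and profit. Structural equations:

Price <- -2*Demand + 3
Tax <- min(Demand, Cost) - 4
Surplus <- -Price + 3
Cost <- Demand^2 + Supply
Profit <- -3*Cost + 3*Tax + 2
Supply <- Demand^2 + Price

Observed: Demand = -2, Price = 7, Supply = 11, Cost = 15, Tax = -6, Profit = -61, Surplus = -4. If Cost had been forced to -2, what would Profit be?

-10

Under do(Cost=-2), the mechanism Cost <- Demand^2 + Supply is discarded; Cost is fixed at -2.
Tax = min(Demand, Cost) - 4  [with Demand=-2, Cost=-2]  = -6
Profit = -3*Cost + 3*Tax + 2  [with Cost=-2, Tax=-6]  = -10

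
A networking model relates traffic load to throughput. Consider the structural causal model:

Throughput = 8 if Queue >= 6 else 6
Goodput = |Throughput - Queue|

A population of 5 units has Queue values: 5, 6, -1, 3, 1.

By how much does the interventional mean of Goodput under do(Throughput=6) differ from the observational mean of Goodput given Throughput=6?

do(Throughput=6) breaks Throughput's dependence on Queue. With Throughput=6 fixed, Goodput across the units is 1, 0, 7, 3, 5, mean 3.2.
Observing Throughput=6 restricts to units where Throughput's equation naturally yields 6: Queue ∈ {5, -1, 3, 1}. In that subpopulation Goodput = 1, 7, 3, 5, mean 4.
Difference = 3.2 − 4 = -0.8.

-0.8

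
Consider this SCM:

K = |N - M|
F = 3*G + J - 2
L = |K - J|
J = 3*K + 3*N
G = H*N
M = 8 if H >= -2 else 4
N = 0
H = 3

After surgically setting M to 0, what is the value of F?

The intervention breaks the incoming arrows to M: M = 8 if H >= -2 else 4 no longer applies, and M = 0.
G = H*N  [with H=3, N=0]  = 0
K = |N - M|  [with N=0, M=0]  = 0
J = 3*K + 3*N  [with K=0, N=0]  = 0
F = 3*G + J - 2  [with G=0, J=0]  = -2

-2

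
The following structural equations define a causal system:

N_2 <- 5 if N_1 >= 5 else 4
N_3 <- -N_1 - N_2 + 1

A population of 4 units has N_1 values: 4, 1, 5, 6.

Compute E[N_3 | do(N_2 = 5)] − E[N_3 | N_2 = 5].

1.5

The intervention sets N_2=5 in all 4 units regardless of N_1. Recomputing N_3 per unit gives -8, -5, -9, -10; average -8.
Conditioning on N_2=5 selects the 2 unit(s) with N_1 ∈ {5, 6}. Their N_3 values: -9, -10. Mean = -9.5.
Difference = -8 − (-9.5) = 1.5.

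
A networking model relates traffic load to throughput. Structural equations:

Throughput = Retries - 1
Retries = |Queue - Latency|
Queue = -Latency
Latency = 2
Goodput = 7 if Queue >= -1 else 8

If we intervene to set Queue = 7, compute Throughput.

4

Under do(Queue=7), the mechanism Queue = -Latency is discarded; Queue is fixed at 7.
Retries = |Queue - Latency|  [with Queue=7, Latency=2]  = 5
Throughput = Retries - 1  [with Retries=5]  = 4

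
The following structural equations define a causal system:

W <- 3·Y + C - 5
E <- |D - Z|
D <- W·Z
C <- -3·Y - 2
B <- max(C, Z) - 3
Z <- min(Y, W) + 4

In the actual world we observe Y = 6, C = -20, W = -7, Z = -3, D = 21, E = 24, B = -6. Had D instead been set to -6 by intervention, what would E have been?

3

The intervention breaks the incoming arrows to D: D <- W·Z no longer applies, and D = -6.
C = -3·Y - 2  [with Y=6]  = -20
W = 3·Y + C - 5  [with Y=6, C=-20]  = -7
Z = min(Y, W) + 4  [with Y=6, W=-7]  = -3
E = |D - Z|  [with D=-6, Z=-3]  = 3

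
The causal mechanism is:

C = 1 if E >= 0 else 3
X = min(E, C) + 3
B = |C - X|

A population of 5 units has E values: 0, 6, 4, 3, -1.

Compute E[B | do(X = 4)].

2.6

do(X=4) breaks X's dependence on E. With X=4 fixed, B across the units is 3, 3, 3, 3, 1, mean 2.6.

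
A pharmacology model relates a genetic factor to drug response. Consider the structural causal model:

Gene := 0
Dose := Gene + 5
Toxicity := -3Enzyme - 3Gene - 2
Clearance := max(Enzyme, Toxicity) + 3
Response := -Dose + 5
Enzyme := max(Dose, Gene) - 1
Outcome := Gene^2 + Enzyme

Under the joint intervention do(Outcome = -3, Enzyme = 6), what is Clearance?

9

Setting Outcome = -3, Enzyme = 6 by intervention discards those variables' equations.
Toxicity = -3Enzyme - 3Gene - 2  [with Enzyme=6, Gene=0]  = -20
Clearance = max(Enzyme, Toxicity) + 3  [with Enzyme=6, Toxicity=-20]  = 9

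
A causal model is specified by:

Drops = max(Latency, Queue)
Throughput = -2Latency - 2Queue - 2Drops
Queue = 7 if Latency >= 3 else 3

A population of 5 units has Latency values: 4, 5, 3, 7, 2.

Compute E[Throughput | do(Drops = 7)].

do(Drops=7) breaks Drops's dependence on Latency. With Drops=7 fixed, Throughput across the units is -36, -38, -34, -42, -24, mean -34.8.

-34.8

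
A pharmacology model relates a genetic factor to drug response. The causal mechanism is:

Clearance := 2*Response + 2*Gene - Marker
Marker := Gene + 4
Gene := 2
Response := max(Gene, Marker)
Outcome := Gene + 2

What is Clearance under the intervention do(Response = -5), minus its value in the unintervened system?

-22

The intervention breaks the incoming arrows to Response: Response := max(Gene, Marker) no longer applies, and Response = -5.
Marker = Gene + 4  [with Gene=2]  = 6
Clearance = 2*Response + 2*Gene - Marker  [with Response=-5, Gene=2, Marker=6]  = -12
Without intervention: Marker = Gene + 4  [with Gene=2]  = 6; Response = max(Gene, Marker)  [with Gene=2, Marker=6]  = 6; Clearance = 2*Response + 2*Gene - Marker  [with Response=6, Gene=2, Marker=6]  = 10.
Change = -12 − 10 = -22.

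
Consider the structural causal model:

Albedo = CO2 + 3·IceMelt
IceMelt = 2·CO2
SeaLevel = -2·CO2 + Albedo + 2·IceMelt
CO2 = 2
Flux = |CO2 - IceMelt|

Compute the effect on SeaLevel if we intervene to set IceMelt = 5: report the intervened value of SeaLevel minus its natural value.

5

Under do(IceMelt=5), the mechanism IceMelt = 2·CO2 is discarded; IceMelt is fixed at 5.
Albedo = CO2 + 3·IceMelt  [with CO2=2, IceMelt=5]  = 17
SeaLevel = -2·CO2 + Albedo + 2·IceMelt  [with CO2=2, Albedo=17, IceMelt=5]  = 23
Without intervention: IceMelt = 2·CO2  [with CO2=2]  = 4; Albedo = CO2 + 3·IceMelt  [with CO2=2, IceMelt=4]  = 14; SeaLevel = -2·CO2 + Albedo + 2·IceMelt  [with CO2=2, Albedo=14, IceMelt=4]  = 18.
Change = 23 − 18 = 5.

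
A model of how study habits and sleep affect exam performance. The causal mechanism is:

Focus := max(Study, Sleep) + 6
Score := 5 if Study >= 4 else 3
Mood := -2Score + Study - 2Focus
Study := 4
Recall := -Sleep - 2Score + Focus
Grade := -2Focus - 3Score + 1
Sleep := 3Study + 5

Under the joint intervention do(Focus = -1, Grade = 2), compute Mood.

-4

Setting Focus = -1, Grade = 2 by intervention discards those variables' equations.
Score = 5 if Study >= 4 else 3  [with Study=4]  = 5
Mood = -2Score + Study - 2Focus  [with Score=5, Study=4, Focus=-1]  = -4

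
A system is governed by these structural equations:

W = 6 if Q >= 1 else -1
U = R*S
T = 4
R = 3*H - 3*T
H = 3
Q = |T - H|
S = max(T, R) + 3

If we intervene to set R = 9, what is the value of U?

108

The intervention breaks the incoming arrows to R: R = 3*H - 3*T no longer applies, and R = 9.
S = max(T, R) + 3  [with T=4, R=9]  = 12
U = R*S  [with R=9, S=12]  = 108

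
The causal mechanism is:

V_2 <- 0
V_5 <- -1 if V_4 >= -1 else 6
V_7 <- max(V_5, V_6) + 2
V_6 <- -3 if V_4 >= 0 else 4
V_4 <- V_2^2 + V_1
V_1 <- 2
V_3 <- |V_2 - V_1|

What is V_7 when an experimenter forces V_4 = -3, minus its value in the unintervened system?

The intervention breaks the incoming arrows to V_4: V_4 <- V_2^2 + V_1 no longer applies, and V_4 = -3.
V_5 = -1 if V_4 >= -1 else 6  [with V_4=-3]  = 6
V_6 = -3 if V_4 >= 0 else 4  [with V_4=-3]  = 4
V_7 = max(V_5, V_6) + 2  [with V_5=6, V_6=4]  = 8
Without intervention: V_4 = V_2^2 + V_1  [with V_2=0, V_1=2]  = 2; V_5 = -1 if V_4 >= -1 else 6  [with V_4=2]  = -1; V_6 = -3 if V_4 >= 0 else 4  [with V_4=2]  = -3; V_7 = max(V_5, V_6) + 2  [with V_5=-1, V_6=-3]  = 1.
Change = 8 − 1 = 7.

7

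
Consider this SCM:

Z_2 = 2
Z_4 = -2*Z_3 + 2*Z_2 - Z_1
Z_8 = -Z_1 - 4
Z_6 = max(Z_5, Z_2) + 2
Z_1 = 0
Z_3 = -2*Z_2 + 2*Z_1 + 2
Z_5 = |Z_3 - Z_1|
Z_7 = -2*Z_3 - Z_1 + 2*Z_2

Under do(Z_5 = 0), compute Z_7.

Under do(Z_5=0), the mechanism Z_5 = |Z_3 - Z_1| is discarded; Z_5 is fixed at 0.
Since Z_7 is not a descendant of the intervened variable, it is unaffected.
Z_3 = -2*Z_2 + 2*Z_1 + 2  [with Z_2=2, Z_1=0]  = -2
Z_7 = -2*Z_3 - Z_1 + 2*Z_2  [with Z_3=-2, Z_1=0, Z_2=2]  = 8

8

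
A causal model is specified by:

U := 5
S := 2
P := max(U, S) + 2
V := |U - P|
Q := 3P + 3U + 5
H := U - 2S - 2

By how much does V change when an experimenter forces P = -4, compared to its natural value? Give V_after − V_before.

7

The intervention breaks the incoming arrows to P: P := max(U, S) + 2 no longer applies, and P = -4.
V = |U - P|  [with U=5, P=-4]  = 9
Without intervention: P = max(U, S) + 2  [with U=5, S=2]  = 7; V = |U - P|  [with U=5, P=7]  = 2.
Change = 9 − 2 = 7.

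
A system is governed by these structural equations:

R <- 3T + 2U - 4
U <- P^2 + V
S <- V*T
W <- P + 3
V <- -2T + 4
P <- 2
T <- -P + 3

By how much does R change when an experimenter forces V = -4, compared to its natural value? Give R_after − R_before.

The intervention breaks the incoming arrows to V: V <- -2T + 4 no longer applies, and V = -4.
T = -P + 3  [with P=2]  = 1
U = P^2 + V  [with P=2, V=-4]  = 0
R = 3T + 2U - 4  [with T=1, U=0]  = -1
Without intervention: T = -P + 3  [with P=2]  = 1; V = -2T + 4  [with T=1]  = 2; U = P^2 + V  [with P=2, V=2]  = 6; R = 3T + 2U - 4  [with T=1, U=6]  = 11.
Change = -1 − 11 = -12.

-12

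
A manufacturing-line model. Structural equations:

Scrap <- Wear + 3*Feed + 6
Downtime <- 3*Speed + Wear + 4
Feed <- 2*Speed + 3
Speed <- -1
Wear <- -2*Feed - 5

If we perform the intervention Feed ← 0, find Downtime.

-4

do(Feed=0) replaces the equation Feed <- 2*Speed + 3 with the constant Feed = 0.
Wear = -2*Feed - 5  [with Feed=0]  = -5
Downtime = 3*Speed + Wear + 4  [with Speed=-1, Wear=-5]  = -4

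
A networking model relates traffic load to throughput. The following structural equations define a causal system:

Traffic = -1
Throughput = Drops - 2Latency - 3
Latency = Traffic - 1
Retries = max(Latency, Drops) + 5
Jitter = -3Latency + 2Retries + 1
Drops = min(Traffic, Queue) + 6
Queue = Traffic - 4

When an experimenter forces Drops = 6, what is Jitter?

29

Under do(Drops=6), the mechanism Drops = min(Traffic, Queue) + 6 is discarded; Drops is fixed at 6.
Latency = Traffic - 1  [with Traffic=-1]  = -2
Retries = max(Latency, Drops) + 5  [with Latency=-2, Drops=6]  = 11
Jitter = -3Latency + 2Retries + 1  [with Latency=-2, Retries=11]  = 29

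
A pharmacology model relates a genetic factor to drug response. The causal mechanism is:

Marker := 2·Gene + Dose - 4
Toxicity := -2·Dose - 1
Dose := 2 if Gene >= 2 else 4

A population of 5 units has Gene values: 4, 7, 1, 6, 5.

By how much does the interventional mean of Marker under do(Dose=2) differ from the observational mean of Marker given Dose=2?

The intervention sets Dose=2 in all 5 units regardless of Gene. Recomputing Marker per unit gives 6, 12, 0, 10, 8; average 7.2.
E[Marker|Dose=2] averages over only the 4 units with Dose=2 (Gene = 4, 7, 6, 5): Marker = 6, 12, 10, 8, mean 9.
Difference = 7.2 − 9 = -1.8.

-1.8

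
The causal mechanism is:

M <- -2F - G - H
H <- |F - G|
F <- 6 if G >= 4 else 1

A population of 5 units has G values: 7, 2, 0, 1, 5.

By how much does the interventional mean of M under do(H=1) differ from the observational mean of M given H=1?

1.5

do(H=1) breaks H's dependence on G. With H=1 fixed, M across the units is -20, -5, -3, -4, -18, mean -10.
Conditioning on H=1 selects the 4 unit(s) with G ∈ {7, 2, 0, 5}. Their M values: -20, -5, -3, -18. Mean = -11.5.
Difference = -10 − (-11.5) = 1.5.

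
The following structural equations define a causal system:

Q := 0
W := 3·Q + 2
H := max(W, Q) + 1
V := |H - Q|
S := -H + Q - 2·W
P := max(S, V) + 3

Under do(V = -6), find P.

-3

Under do(V=-6), the mechanism V := |H - Q| is discarded; V is fixed at -6.
W = 3·Q + 2  [with Q=0]  = 2
H = max(W, Q) + 1  [with W=2, Q=0]  = 3
S = -H + Q - 2·W  [with H=3, Q=0, W=2]  = -7
P = max(S, V) + 3  [with S=-7, V=-6]  = -3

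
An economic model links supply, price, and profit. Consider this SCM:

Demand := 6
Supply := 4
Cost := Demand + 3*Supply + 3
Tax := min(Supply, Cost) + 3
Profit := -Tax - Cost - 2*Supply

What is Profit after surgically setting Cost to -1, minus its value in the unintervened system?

do(Cost=-1) replaces the equation Cost := Demand + 3*Supply + 3 with the constant Cost = -1.
Tax = min(Supply, Cost) + 3  [with Supply=4, Cost=-1]  = 2
Profit = -Tax - Cost - 2*Supply  [with Tax=2, Cost=-1, Supply=4]  = -9
Without intervention: Cost = Demand + 3*Supply + 3  [with Demand=6, Supply=4]  = 21; Tax = min(Supply, Cost) + 3  [with Supply=4, Cost=21]  = 7; Profit = -Tax - Cost - 2*Supply  [with Tax=7, Cost=21, Supply=4]  = -36.
Change = -9 − (-36) = 27.

27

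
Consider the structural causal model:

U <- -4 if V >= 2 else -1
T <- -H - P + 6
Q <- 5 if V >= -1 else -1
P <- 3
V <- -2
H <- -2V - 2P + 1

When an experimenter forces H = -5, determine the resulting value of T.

The intervention breaks the incoming arrows to H: H <- -2V - 2P + 1 no longer applies, and H = -5.
T = -H - P + 6  [with H=-5, P=3]  = 8

8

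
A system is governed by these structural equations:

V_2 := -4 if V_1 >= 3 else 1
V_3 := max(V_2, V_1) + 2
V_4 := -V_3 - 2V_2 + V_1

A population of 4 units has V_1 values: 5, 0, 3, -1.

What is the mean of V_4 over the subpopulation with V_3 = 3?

-5.5

Observing V_3=3 restricts to units where V_3's equation naturally yields 3: V_1 ∈ {0, -1}. In that subpopulation V_4 = -5, -6, mean -5.5.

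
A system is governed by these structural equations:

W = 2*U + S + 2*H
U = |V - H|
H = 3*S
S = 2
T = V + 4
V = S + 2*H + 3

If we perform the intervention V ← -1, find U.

7

The intervention breaks the incoming arrows to V: V = S + 2*H + 3 no longer applies, and V = -1.
H = 3*S  [with S=2]  = 6
U = |V - H|  [with V=-1, H=6]  = 7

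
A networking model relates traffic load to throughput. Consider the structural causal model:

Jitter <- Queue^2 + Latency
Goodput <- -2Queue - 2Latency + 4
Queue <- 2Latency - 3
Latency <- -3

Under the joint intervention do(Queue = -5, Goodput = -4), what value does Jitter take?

22

The joint intervention fixes Queue = -5, Goodput = -4, removing each variable's own equation.
Jitter = Queue^2 + Latency  [with Queue=-5, Latency=-3]  = 22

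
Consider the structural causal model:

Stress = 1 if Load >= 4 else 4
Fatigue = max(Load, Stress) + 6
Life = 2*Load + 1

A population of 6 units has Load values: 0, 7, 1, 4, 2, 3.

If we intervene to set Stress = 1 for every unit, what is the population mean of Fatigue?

Every unit gets Stress=1 under the intervention. Fatigue values become 7, 13, 7, 10, 8, 9; E[Fatigue|do(Stress=1)] = 9.

9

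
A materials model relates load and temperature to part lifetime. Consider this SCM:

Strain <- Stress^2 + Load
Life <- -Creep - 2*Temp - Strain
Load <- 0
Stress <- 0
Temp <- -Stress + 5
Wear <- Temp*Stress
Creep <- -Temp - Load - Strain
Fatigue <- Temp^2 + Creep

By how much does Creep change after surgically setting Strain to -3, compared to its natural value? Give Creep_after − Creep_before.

do(Strain=-3) replaces the equation Strain <- Stress^2 + Load with the constant Strain = -3.
Temp = -Stress + 5  [with Stress=0]  = 5
Creep = -Temp - Load - Strain  [with Temp=5, Load=0, Strain=-3]  = -2
Without intervention: Strain = Stress^2 + Load  [with Stress=0, Load=0]  = 0; Temp = -Stress + 5  [with Stress=0]  = 5; Creep = -Temp - Load - Strain  [with Temp=5, Load=0, Strain=0]  = -5.
Change = -2 − (-5) = 3.

3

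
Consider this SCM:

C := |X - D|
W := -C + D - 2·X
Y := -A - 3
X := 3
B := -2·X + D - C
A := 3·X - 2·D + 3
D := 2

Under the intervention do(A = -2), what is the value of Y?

Intervening sets A = -2 and removes its equation (A := 3·X - 2·D + 3).
Y = -A - 3  [with A=-2]  = -1

-1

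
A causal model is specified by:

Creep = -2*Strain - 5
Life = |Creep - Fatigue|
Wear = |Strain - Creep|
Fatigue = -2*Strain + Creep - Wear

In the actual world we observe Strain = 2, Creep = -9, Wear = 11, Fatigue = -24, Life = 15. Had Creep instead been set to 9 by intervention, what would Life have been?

11

do(Creep=9) replaces the equation Creep = -2*Strain - 5 with the constant Creep = 9.
Wear = |Strain - Creep|  [with Strain=2, Creep=9]  = 7
Fatigue = -2*Strain + Creep - Wear  [with Strain=2, Creep=9, Wear=7]  = -2
Life = |Creep - Fatigue|  [with Creep=9, Fatigue=-2]  = 11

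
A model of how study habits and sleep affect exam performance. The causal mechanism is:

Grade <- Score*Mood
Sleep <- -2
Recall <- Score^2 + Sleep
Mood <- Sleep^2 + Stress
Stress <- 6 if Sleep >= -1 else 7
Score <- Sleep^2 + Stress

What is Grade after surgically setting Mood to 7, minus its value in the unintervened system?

-44

Under do(Mood=7), the mechanism Mood <- Sleep^2 + Stress is discarded; Mood is fixed at 7.
Stress = 6 if Sleep >= -1 else 7  [with Sleep=-2]  = 7
Score = Sleep^2 + Stress  [with Sleep=-2, Stress=7]  = 11
Grade = Score*Mood  [with Score=11, Mood=7]  = 77
Without intervention: Stress = 6 if Sleep >= -1 else 7  [with Sleep=-2]  = 7; Score = Sleep^2 + Stress  [with Sleep=-2, Stress=7]  = 11; Mood = Sleep^2 + Stress  [with Sleep=-2, Stress=7]  = 11; Grade = Score*Mood  [with Score=11, Mood=11]  = 121.
Change = 77 − 121 = -44.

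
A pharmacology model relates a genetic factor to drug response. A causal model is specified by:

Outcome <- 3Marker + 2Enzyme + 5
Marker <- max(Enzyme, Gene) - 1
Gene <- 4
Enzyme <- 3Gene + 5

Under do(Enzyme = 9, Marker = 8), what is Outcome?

47

Setting Enzyme = 9, Marker = 8 by intervention discards those variables' equations.
Outcome = 3Marker + 2Enzyme + 5  [with Marker=8, Enzyme=9]  = 47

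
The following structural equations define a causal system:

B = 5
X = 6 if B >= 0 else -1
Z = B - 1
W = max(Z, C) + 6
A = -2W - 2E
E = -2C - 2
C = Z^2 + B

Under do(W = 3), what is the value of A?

Under do(W=3), the mechanism W = max(Z, C) + 6 is discarded; W is fixed at 3.
Z = B - 1  [with B=5]  = 4
C = Z^2 + B  [with Z=4, B=5]  = 21
E = -2C - 2  [with C=21]  = -44
A = -2W - 2E  [with W=3, E=-44]  = 82

82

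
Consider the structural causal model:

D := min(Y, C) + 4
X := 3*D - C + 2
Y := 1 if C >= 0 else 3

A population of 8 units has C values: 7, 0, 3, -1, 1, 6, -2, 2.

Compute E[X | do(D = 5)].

do(D=5) breaks D's dependence on C. With D=5 fixed, X across the units is 10, 17, 14, 18, 16, 11, 19, 15, mean 15.

15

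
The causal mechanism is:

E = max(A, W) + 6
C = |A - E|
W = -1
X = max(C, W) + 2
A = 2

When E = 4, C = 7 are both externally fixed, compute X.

9

Setting E = 4, C = 7 by intervention discards those variables' equations.
X = max(C, W) + 2  [with C=7, W=-1]  = 9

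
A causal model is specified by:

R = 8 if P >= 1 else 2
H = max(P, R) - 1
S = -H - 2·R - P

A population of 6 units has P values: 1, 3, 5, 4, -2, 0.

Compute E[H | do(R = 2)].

2

The intervention sets R=2 in all 6 units regardless of P. Recomputing H per unit gives 1, 2, 4, 3, 1, 1; average 2.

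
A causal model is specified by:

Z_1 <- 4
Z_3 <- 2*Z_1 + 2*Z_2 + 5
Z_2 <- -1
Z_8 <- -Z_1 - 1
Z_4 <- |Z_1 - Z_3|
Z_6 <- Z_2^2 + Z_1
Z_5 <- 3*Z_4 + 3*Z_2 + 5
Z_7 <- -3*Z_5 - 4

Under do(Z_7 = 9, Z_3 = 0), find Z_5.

14

Under do(Z_7 = 9, Z_3 = 0), each intervened variable's structural equation is replaced by its fixed value.
Z_4 = |Z_1 - Z_3|  [with Z_1=4, Z_3=0]  = 4
Z_5 = 3*Z_4 + 3*Z_2 + 5  [with Z_4=4, Z_2=-1]  = 14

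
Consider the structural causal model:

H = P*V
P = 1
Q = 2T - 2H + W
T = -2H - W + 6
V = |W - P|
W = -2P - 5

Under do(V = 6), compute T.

1

do(V=6) replaces the equation V = |W - P| with the constant V = 6.
W = -2P - 5  [with P=1]  = -7
H = P*V  [with P=1, V=6]  = 6
T = -2H - W + 6  [with H=6, W=-7]  = 1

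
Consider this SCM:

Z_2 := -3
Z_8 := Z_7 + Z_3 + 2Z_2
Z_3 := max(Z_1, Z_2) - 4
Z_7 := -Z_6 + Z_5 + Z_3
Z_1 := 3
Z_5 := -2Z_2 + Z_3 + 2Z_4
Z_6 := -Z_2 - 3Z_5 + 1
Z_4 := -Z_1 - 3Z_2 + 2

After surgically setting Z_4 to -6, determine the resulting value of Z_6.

Under do(Z_4=-6), the mechanism Z_4 := -Z_1 - 3Z_2 + 2 is discarded; Z_4 is fixed at -6.
Z_3 = max(Z_1, Z_2) - 4  [with Z_1=3, Z_2=-3]  = -1
Z_5 = -2Z_2 + Z_3 + 2Z_4  [with Z_2=-3, Z_3=-1, Z_4=-6]  = -7
Z_6 = -Z_2 - 3Z_5 + 1  [with Z_2=-3, Z_5=-7]  = 25

25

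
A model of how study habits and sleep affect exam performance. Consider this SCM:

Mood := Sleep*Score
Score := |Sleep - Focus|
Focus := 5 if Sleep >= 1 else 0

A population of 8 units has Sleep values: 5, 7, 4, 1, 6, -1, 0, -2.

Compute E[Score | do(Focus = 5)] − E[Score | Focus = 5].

1.65

Every unit gets Focus=5 under the intervention. Score values become 0, 2, 1, 4, 1, 6, 5, 7; E[Score|do(Focus=5)] = 3.25.
E[Score|Focus=5] averages over only the 5 units with Focus=5 (Sleep = 5, 7, 4, 1, 6): Score = 0, 2, 1, 4, 1, mean 1.6.
Difference = 3.25 − 1.6 = 1.65.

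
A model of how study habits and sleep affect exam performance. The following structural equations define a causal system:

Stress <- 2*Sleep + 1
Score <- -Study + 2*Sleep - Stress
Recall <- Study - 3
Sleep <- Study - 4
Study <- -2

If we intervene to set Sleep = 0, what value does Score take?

1

Under do(Sleep=0), the mechanism Sleep <- Study - 4 is discarded; Sleep is fixed at 0.
Stress = 2*Sleep + 1  [with Sleep=0]  = 1
Score = -Study + 2*Sleep - Stress  [with Study=-2, Sleep=0, Stress=1]  = 1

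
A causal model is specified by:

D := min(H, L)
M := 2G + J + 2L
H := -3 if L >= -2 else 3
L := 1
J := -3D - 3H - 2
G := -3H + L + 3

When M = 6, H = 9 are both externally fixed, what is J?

-32

Under do(M = 6, H = 9), each intervened variable's structural equation is replaced by its fixed value.
D = min(H, L)  [with H=9, L=1]  = 1
J = -3D - 3H - 2  [with D=1, H=9]  = -32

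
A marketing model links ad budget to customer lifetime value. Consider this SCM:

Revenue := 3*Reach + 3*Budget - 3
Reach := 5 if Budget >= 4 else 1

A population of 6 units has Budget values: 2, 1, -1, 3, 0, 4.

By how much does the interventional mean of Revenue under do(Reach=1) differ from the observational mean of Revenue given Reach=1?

The intervention sets Reach=1 in all 6 units regardless of Budget. Recomputing Revenue per unit gives 6, 3, -3, 9, 0, 12; average 4.5.
E[Revenue|Reach=1] averages over only the 5 units with Reach=1 (Budget = 2, 1, -1, 3, 0): Revenue = 6, 3, -3, 9, 0, mean 3.
Difference = 4.5 − 3 = 1.5.

1.5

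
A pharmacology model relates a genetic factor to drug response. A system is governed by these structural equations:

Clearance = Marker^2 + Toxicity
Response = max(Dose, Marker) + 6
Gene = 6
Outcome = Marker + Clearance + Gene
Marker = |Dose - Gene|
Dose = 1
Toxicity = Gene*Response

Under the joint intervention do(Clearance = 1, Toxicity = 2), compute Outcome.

Setting Clearance = 1, Toxicity = 2 by intervention discards those variables' equations.
Marker = |Dose - Gene|  [with Dose=1, Gene=6]  = 5
Outcome = Marker + Clearance + Gene  [with Marker=5, Clearance=1, Gene=6]  = 12

12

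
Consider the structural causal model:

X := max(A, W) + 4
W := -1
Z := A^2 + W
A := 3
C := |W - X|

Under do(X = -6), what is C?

The intervention breaks the incoming arrows to X: X := max(A, W) + 4 no longer applies, and X = -6.
C = |W - X|  [with W=-1, X=-6]  = 5

5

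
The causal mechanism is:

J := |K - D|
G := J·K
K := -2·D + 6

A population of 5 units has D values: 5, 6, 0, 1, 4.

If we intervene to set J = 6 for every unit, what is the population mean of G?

-2.4

Under do(J=6), J's equation is replaced by J=6 for every unit. Per-unit G: -24, -36, 36, 24, -12. Mean = -2.4.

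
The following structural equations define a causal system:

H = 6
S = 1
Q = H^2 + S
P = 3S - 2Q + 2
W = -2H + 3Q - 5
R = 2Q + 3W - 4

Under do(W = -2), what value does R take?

64

The intervention breaks the incoming arrows to W: W = -2H + 3Q - 5 no longer applies, and W = -2.
Q = H^2 + S  [with H=6, S=1]  = 37
R = 2Q + 3W - 4  [with Q=37, W=-2]  = 64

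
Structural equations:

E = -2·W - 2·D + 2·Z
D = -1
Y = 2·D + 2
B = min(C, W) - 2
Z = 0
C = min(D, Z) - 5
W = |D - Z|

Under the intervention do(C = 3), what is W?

do(C=3) replaces the equation C = min(D, Z) - 5 with the constant C = 3.
W is not downstream of the intervention, so its value is determined by the original equations.
W = |D - Z|  [with D=-1, Z=0]  = 1

1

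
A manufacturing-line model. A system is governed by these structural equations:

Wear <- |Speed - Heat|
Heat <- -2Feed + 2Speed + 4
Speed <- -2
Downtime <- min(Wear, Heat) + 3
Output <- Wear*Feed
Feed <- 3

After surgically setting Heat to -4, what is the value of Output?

6

do(Heat=-4) replaces the equation Heat <- -2Feed + 2Speed + 4 with the constant Heat = -4.
Wear = |Speed - Heat|  [with Speed=-2, Heat=-4]  = 2
Output = Wear*Feed  [with Wear=2, Feed=3]  = 6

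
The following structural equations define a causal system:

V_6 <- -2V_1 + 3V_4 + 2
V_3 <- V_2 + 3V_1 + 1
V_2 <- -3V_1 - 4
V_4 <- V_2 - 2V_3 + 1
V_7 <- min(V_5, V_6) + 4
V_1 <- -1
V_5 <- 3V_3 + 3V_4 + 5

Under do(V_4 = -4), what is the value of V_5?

Intervening sets V_4 = -4 and removes its equation (V_4 <- V_2 - 2V_3 + 1).
V_2 = -3V_1 - 4  [with V_1=-1]  = -1
V_3 = V_2 + 3V_1 + 1  [with V_2=-1, V_1=-1]  = -3
V_5 = 3V_3 + 3V_4 + 5  [with V_3=-3, V_4=-4]  = -16

-16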